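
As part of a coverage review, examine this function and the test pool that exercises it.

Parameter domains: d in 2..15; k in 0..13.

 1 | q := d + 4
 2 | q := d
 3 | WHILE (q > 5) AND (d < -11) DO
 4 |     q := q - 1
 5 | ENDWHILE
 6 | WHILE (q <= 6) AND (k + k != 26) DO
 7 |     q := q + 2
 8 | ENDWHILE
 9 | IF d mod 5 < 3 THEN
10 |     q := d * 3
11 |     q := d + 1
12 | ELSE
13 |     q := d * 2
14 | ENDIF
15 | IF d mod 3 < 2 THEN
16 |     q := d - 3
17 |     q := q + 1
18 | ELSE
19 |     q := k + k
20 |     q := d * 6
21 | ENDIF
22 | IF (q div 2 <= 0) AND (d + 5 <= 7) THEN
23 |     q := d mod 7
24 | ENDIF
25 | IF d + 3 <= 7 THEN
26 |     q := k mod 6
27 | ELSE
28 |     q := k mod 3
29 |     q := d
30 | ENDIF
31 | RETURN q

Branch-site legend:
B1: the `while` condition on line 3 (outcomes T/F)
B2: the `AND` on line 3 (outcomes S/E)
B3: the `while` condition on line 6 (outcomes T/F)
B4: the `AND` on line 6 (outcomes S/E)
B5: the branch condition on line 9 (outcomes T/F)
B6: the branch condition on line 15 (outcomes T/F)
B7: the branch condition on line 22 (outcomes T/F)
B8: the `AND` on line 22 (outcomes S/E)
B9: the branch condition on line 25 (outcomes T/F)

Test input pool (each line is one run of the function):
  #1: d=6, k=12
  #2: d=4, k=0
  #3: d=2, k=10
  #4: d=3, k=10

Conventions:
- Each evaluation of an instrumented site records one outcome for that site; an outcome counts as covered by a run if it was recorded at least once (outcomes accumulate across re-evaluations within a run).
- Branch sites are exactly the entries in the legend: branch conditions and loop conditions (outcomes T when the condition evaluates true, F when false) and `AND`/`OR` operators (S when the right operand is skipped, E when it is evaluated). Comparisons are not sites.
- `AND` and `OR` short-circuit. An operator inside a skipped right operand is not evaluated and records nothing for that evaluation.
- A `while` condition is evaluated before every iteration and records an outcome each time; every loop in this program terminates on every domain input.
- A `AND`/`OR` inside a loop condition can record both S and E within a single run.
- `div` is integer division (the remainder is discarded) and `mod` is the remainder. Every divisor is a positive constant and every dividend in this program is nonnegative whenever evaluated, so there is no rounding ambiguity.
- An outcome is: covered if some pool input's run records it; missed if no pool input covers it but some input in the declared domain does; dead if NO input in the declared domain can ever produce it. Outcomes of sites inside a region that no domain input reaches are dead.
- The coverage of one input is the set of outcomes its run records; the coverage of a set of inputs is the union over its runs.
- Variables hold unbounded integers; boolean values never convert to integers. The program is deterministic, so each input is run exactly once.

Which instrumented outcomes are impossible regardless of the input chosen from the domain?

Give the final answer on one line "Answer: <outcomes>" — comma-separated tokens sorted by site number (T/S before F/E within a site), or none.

sweeping the full domain (196 inputs) for each outcome:
  B1=T: unreachable across the whole domain -> dead
  B7=T: unreachable across the whole domain -> dead
  reachable outcomes have witnesses, e.g. B1=F (e.g. d=2, k=0), B2=S (e.g. d=2, k=0), B2=E (e.g. d=6, k=0), B3=T (e.g. d=2, k=0)

Answer: B1=T, B7=T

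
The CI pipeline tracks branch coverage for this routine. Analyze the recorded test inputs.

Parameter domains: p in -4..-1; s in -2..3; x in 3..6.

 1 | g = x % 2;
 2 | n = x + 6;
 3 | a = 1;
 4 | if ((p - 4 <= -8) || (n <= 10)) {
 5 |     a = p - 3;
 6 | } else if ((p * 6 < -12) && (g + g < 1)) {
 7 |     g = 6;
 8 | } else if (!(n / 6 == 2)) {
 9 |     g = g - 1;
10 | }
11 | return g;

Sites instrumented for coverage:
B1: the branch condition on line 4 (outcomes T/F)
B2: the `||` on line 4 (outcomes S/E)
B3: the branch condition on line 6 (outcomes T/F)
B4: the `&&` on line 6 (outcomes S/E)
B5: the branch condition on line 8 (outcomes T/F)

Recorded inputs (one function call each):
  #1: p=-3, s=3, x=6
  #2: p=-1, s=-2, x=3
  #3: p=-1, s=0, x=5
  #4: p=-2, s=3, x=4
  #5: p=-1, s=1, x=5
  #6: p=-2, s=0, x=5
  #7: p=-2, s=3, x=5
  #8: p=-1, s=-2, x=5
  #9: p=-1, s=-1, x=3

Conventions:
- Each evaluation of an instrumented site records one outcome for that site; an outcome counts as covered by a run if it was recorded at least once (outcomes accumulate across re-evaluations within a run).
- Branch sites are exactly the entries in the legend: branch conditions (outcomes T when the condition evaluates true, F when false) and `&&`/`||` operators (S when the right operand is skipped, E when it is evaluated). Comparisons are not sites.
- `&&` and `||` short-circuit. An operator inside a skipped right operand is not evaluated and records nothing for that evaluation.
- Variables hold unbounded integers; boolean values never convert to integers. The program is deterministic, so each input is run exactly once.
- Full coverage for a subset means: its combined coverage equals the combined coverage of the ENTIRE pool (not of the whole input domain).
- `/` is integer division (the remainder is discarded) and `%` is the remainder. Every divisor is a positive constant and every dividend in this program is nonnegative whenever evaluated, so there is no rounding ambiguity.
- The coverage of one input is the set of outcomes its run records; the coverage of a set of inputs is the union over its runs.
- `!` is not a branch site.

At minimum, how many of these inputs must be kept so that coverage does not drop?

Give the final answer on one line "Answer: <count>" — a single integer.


test 1 (p=-3, s=3, x=6) fires B2->E, B1->F, B4->E, B3->T; hits B1=F, B2=E, B3=T, B4=E
test 2 (p=-1, s=-2, x=3) fires B2->E, B1->T; hits B1=T, B2=E
test 3 (p=-1, s=0, x=5) fires B2->E, B1->F, B4->S, B3->F, B5->T; hits B1=F, B2=E, B3=F, B4=S, B5=T
test 4 (p=-2, s=3, x=4) fires B2->E, B1->T; hits B1=T, B2=E
test 5 (p=-1, s=1, x=5) fires B2->E, B1->F, B4->S, B3->F, B5->T; hits B1=F, B2=E, B3=F, B4=S, B5=T
test 6 (p=-2, s=0, x=5) fires B2->E, B1->F, B4->S, B3->F, B5->T; hits B1=F, B2=E, B3=F, B4=S, B5=T
test 7 (p=-2, s=3, x=5) fires B2->E, B1->F, B4->S, B3->F, B5->T; hits B1=F, B2=E, B3=F, B4=S, B5=T
test 8 (p=-1, s=-2, x=5) fires B2->E, B1->F, B4->S, B3->F, B5->T; hits B1=F, B2=E, B3=F, B4=S, B5=T
test 9 (p=-1, s=-1, x=3) fires B2->E, B1->T; hits B1=T, B2=E
together the pool reaches 8 outcomes: B1=T, B1=F, B2=E, B3=T, B3=F, B4=S, B4=E, B5=T
checked all size-1 subsets: none covers 8 outcomes (max 5/8)
checked all size-2 subsets: none covers 8 outcomes (max 7/8)
inputs {1, 2, 3} (size 3) cover everything; no size-3 subset with a lexicographically smaller index list covers all 8
Answer: 3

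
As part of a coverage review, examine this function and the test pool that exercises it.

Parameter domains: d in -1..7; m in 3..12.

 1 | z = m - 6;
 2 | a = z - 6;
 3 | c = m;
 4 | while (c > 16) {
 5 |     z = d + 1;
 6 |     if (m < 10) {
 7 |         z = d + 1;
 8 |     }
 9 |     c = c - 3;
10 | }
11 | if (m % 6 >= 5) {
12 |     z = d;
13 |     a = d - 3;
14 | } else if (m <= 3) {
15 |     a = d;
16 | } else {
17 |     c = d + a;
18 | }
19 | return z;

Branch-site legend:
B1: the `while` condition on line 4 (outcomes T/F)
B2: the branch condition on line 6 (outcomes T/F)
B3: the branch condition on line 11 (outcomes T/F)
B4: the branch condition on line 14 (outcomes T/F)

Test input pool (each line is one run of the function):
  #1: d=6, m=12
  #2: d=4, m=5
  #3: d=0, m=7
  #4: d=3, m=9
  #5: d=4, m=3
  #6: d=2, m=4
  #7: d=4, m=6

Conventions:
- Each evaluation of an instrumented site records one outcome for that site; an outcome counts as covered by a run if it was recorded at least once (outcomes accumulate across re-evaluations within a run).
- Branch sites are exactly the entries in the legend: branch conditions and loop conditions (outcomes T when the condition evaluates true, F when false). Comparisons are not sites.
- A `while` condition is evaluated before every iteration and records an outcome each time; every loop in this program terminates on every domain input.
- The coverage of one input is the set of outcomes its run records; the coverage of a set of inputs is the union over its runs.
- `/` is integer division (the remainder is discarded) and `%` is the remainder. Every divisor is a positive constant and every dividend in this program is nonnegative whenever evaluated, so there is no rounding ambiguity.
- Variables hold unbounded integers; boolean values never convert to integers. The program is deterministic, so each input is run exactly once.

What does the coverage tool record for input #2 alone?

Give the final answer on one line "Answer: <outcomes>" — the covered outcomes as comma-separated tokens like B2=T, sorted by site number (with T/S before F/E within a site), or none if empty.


Running input #2 (d=4, m=5), event by event:
  B1->F, B3->T
collecting distinct outcomes: B1=F, B3=T
Answer: B1=F, B3=T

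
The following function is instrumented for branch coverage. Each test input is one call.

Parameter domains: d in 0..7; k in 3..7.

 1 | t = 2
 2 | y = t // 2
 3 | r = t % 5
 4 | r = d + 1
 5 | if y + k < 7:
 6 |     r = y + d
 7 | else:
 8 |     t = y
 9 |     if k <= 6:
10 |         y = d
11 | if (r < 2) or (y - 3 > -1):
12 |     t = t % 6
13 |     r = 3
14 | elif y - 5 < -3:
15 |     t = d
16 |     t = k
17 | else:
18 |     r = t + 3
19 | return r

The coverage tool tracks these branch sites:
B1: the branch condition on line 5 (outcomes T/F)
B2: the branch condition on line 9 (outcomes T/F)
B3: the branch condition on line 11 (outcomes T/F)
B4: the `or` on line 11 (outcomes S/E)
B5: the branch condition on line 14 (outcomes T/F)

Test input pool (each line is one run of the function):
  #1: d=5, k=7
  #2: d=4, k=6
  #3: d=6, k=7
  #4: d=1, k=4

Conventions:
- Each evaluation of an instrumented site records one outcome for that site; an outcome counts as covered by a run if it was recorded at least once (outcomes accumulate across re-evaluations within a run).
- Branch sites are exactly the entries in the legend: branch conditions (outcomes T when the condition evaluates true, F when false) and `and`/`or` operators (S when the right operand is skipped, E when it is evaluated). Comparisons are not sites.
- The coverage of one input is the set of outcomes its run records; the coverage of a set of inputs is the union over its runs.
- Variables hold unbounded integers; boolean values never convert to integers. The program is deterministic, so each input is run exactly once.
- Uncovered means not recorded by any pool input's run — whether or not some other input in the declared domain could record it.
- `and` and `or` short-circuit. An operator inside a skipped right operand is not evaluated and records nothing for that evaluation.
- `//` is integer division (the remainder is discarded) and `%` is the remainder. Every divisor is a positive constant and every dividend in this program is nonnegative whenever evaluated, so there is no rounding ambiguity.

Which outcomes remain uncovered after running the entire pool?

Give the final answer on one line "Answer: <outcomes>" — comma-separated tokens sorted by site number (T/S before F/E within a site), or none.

#1 (d=5, k=7) -> B1->F, B2->F, B4->E, B3->F, B5->T; covered: B1=F, B2=F, B3=F, B4=E, B5=T
#2 (d=4, k=6) -> B1->F, B2->T, B4->E, B3->T; covered: B1=F, B2=T, B3=T, B4=E
#3 (d=6, k=7) -> B1->F, B2->F, B4->E, B3->F, B5->T; covered: B1=F, B2=F, B3=F, B4=E, B5=T
#4 (d=1, k=4) -> B1->T, B4->E, B3->F, B5->T; covered: B1=T, B3=F, B4=E, B5=T
union over the pool: B1=T, B1=F, B2=T, B2=F, B3=T, B3=F, B4=E, B5=T
uncovered (2 of 10): B4=S, B5=F

Answer: B4=S, B5=F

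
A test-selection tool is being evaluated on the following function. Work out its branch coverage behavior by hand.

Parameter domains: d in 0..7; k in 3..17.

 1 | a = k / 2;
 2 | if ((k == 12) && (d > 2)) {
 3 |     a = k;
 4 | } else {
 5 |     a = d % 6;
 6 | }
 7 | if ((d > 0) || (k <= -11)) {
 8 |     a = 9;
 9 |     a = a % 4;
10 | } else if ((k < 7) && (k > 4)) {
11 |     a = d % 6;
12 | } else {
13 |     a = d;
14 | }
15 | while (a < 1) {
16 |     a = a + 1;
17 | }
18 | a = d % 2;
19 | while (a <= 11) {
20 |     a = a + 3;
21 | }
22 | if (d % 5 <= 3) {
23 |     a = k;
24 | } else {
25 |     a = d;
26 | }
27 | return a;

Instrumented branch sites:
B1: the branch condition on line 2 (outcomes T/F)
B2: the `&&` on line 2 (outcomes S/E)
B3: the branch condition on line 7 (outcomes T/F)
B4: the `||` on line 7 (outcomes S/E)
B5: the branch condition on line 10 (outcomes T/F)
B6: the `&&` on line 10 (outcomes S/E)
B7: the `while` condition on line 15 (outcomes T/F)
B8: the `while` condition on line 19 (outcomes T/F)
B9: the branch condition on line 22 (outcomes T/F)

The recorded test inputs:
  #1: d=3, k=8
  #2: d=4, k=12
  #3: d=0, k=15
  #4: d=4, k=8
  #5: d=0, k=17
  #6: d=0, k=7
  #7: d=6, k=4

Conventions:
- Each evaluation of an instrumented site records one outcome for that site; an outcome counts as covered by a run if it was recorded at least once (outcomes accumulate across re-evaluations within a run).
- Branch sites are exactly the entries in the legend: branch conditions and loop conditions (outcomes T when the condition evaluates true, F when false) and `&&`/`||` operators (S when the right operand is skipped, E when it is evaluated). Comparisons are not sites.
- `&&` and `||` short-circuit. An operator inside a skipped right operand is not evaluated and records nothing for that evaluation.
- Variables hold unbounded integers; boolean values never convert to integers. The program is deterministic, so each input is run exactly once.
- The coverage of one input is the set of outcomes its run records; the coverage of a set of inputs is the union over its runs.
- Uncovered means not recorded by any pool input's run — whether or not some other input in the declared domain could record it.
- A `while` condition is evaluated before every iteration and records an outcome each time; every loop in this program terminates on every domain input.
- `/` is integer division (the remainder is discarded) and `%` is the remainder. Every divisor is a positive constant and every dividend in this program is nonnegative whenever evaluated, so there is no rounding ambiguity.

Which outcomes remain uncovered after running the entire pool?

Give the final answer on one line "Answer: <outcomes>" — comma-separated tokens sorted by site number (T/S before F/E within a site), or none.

input #1 (d=3, k=8): events B2->S, B1->F, B4->S, B3->T, B7->F, B8->T, B8->T, B8->T, B8->T, B8->F, B9->T; covers B1=F, B2=S, B3=T, B4=S, B7=F, B8=T, B8=F, B9=T
input #2 (d=4, k=12): events B2->E, B1->T, B4->S, B3->T, B7->F, B8->T, B8->T, B8->T, B8->T, B8->F, B9->F; covers B1=T, B2=E, B3=T, B4=S, B7=F, B8=T, B8=F, B9=F
input #3 (d=0, k=15): events B2->S, B1->F, B4->E, B3->F, B6->S, B5->F, B7->T, B7->F, B8->T, B8->T, B8->T, B8->T, B8->F, B9->T; covers B1=F, B2=S, B3=F, B4=E, B5=F, B6=S, B7=T, B7=F, B8=T, B8=F, B9=T
input #4 (d=4, k=8): events B2->S, B1->F, B4->S, B3->T, B7->F, B8->T, B8->T, B8->T, B8->T, B8->F, B9->F; covers B1=F, B2=S, B3=T, B4=S, B7=F, B8=T, B8=F, B9=F
input #5 (d=0, k=17): events B2->S, B1->F, B4->E, B3->F, B6->S, B5->F, B7->T, B7->F, B8->T, B8->T, B8->T, B8->T, B8->F, B9->T; covers B1=F, B2=S, B3=F, B4=E, B5=F, B6=S, B7=T, B7=F, B8=T, B8=F, B9=T
input #6 (d=0, k=7): events B2->S, B1->F, B4->E, B3->F, B6->S, B5->F, B7->T, B7->F, B8->T, B8->T, B8->T, B8->T, B8->F, B9->T; covers B1=F, B2=S, B3=F, B4=E, B5=F, B6=S, B7=T, B7=F, B8=T, B8=F, B9=T
input #7 (d=6, k=4): events B2->S, B1->F, B4->S, B3->T, B7->F, B8->T, B8->T, B8->T, B8->T, B8->F, B9->T; covers B1=F, B2=S, B3=T, B4=S, B7=F, B8=T, B8=F, B9=T
union over the pool: B1=T, B1=F, B2=S, B2=E, B3=T, B3=F, B4=S, B4=E, B5=F, B6=S, B7=T, B7=F, B8=T, B8=F, B9=T, B9=F
uncovered (2 of 18): B5=T, B6=E

Answer: B5=T, B6=E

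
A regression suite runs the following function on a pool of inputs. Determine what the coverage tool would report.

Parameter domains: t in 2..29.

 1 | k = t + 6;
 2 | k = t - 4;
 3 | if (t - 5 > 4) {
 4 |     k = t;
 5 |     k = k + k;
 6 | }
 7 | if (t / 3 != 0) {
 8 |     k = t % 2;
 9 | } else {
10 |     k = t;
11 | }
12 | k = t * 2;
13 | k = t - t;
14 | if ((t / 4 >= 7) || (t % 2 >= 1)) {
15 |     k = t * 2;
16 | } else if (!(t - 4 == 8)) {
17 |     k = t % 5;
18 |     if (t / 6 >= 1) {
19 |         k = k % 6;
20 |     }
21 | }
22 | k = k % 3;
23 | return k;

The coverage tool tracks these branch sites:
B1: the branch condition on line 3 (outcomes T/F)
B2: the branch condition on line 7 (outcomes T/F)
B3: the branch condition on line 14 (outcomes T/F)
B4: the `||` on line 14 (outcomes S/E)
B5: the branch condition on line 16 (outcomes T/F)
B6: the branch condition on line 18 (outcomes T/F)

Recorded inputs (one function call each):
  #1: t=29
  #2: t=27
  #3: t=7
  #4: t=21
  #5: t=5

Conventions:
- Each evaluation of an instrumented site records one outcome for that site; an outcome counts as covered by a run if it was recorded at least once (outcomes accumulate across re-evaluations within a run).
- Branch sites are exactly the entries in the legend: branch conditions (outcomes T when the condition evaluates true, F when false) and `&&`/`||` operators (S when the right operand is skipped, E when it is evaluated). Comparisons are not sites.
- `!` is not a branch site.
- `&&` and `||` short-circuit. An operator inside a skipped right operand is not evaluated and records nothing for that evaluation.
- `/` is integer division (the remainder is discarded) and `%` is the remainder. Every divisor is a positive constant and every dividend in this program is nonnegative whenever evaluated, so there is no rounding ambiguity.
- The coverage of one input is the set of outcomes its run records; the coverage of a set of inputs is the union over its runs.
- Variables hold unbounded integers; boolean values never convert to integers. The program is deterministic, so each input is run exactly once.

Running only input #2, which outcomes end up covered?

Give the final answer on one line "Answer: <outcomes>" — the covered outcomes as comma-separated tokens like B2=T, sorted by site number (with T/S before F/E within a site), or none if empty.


Tracing the run of input #2 (t=27):
  B1->T, B2->T, B4->E, B3->T
as a set, this run covers: B1=T, B2=T, B3=T, B4=E
Answer: B1=T, B2=T, B3=T, B4=E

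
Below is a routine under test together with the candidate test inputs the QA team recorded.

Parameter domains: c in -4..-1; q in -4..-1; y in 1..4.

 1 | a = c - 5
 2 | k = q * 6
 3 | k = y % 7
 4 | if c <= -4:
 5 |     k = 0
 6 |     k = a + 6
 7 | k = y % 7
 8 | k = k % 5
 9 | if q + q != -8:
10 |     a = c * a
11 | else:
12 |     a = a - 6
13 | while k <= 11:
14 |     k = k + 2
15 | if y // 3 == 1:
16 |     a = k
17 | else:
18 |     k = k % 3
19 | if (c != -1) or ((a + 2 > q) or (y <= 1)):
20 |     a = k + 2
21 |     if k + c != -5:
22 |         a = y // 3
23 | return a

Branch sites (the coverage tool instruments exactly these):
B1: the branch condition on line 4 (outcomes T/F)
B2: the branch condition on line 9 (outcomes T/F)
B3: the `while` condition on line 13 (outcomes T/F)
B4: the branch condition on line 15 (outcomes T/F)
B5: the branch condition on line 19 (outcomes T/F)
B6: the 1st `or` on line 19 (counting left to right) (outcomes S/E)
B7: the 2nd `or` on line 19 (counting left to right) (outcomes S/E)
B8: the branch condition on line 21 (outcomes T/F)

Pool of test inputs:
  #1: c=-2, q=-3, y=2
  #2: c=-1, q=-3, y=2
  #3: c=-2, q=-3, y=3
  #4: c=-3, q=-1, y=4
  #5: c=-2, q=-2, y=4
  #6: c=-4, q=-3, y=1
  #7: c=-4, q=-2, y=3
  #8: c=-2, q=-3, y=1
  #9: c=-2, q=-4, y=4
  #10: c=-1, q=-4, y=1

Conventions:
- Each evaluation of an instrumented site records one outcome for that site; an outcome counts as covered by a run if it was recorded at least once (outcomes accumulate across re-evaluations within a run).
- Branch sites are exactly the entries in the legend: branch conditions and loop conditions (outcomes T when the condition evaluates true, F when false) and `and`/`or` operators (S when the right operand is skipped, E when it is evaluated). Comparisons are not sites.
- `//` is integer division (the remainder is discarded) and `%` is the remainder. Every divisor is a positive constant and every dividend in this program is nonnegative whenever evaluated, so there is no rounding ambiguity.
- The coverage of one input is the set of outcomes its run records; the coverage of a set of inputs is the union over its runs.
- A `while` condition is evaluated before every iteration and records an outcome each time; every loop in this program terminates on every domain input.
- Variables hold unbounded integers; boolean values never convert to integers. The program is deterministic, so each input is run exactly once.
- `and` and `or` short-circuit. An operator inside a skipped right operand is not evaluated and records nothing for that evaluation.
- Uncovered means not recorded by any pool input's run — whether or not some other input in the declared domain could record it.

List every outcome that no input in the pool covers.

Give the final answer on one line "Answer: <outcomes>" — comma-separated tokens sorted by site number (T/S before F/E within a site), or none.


test 1 (c=-2, q=-3, y=2) fires B1->F, B2->T, B3->T, B3->T, B3->T, B3->T, B3->T, B3->F, B4->F, B6->S, B5->T, B8->T; hits B1=F, B2=T, B3=T, B3=F, B4=F, B5=T, B6=S, B8=T
test 2 (c=-1, q=-3, y=2) fires B1->F, B2->T, B3->T, B3->T, B3->T, B3->T, B3->T, B3->F, B4->F, B6->E, B7->S, B5->T, B8->T; hits B1=F, B2=T, B3=T, B3=F, B4=F, B5=T, B6=E, B7=S, B8=T
test 3 (c=-2, q=-3, y=3) fires B1->F, B2->T, B3->T, B3->T, B3->T, B3->T, B3->T, B3->F, B4->T, B6->S, B5->T, B8->T; hits B1=F, B2=T, B3=T, B3=F, B4=T, B5=T, B6=S, B8=T
test 4 (c=-3, q=-1, y=4) fires B1->F, B2->T, B3->T, B3->T, B3->T, B3->T, B3->F, B4->T, B6->S, B5->T, B8->T; hits B1=F, B2=T, B3=T, B3=F, B4=T, B5=T, B6=S, B8=T
test 5 (c=-2, q=-2, y=4) fires B1->F, B2->T, B3->T, B3->T, B3->T, B3->T, B3->F, B4->T, B6->S, B5->T, B8->T; hits B1=F, B2=T, B3=T, B3=F, B4=T, B5=T, B6=S, B8=T
test 6 (c=-4, q=-3, y=1) fires B1->T, B2->T, B3->T, B3->T, B3->T, B3->T, B3->T, B3->T, B3->F, B4->F, B6->S, B5->T, B8->T; hits B1=T, B2=T, B3=T, B3=F, B4=F, B5=T, B6=S, B8=T
test 7 (c=-4, q=-2, y=3) fires B1->T, B2->T, B3->T, B3->T, B3->T, B3->T, B3->T, B3->F, B4->T, B6->S, B5->T, B8->T; hits B1=T, B2=T, B3=T, B3=F, B4=T, B5=T, B6=S, B8=T
test 8 (c=-2, q=-3, y=1) fires B1->F, B2->T, B3->T, B3->T, B3->T, B3->T, B3->T, B3->T, B3->F, B4->F, B6->S, B5->T, B8->T; hits B1=F, B2=T, B3=T, B3=F, B4=F, B5=T, B6=S, B8=T
test 9 (c=-2, q=-4, y=4) fires B1->F, B2->F, B3->T, B3->T, B3->T, B3->T, B3->F, B4->T, B6->S, B5->T, B8->T; hits B1=F, B2=F, B3=T, B3=F, B4=T, B5=T, B6=S, B8=T
test 10 (c=-1, q=-4, y=1) fires B1->F, B2->F, B3->T, B3->T, B3->T, B3->T, B3->T, B3->T, B3->F, B4->F, B6->E, B7->E, B5->T, B8->T; hits B1=F, B2=F, B3=T, B3=F, B4=F, B5=T, B6=E, B7=E, B8=T
union over the pool: B1=T, B1=F, B2=T, B2=F, B3=T, B3=F, B4=T, B4=F, B5=T, B6=S, B6=E, B7=S, B7=E, B8=T
uncovered (2 of 16): B5=F, B8=F
Answer: B5=F, B8=F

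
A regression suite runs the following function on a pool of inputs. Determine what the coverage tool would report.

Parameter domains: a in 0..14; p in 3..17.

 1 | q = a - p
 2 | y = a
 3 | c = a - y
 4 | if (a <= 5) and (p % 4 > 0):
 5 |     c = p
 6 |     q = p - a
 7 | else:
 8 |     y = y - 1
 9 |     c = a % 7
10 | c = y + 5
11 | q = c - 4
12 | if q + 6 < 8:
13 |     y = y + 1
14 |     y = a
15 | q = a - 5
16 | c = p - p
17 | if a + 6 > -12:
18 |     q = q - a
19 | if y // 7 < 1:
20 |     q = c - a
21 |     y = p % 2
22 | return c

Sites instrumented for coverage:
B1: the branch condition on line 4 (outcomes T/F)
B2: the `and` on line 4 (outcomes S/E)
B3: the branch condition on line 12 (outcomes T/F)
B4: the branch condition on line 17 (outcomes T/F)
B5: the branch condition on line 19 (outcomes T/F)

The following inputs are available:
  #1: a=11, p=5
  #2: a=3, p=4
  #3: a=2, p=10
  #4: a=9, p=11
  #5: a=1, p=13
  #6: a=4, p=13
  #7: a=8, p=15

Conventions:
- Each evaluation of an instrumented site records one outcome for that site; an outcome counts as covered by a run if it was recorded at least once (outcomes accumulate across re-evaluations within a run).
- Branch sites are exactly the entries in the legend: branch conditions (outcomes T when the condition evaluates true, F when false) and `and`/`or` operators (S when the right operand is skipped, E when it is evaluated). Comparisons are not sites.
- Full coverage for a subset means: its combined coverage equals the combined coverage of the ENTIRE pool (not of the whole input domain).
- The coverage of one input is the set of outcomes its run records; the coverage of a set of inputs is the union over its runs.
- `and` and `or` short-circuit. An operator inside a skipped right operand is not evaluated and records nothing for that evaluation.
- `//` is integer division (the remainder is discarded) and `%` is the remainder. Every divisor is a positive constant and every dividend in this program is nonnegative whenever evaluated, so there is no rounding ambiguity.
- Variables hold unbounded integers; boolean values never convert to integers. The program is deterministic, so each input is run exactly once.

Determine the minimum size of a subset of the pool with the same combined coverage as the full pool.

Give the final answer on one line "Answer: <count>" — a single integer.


test 1 (a=11, p=5) fires B2->S, B1->F, B3->F, B4->T, B5->F; hits B1=F, B2=S, B3=F, B4=T, B5=F
test 2 (a=3, p=4) fires B2->E, B1->F, B3->F, B4->T, B5->T; hits B1=F, B2=E, B3=F, B4=T, B5=T
test 3 (a=2, p=10) fires B2->E, B1->T, B3->F, B4->T, B5->T; hits B1=T, B2=E, B3=F, B4=T, B5=T
test 4 (a=9, p=11) fires B2->S, B1->F, B3->F, B4->T, B5->F; hits B1=F, B2=S, B3=F, B4=T, B5=F
test 5 (a=1, p=13) fires B2->E, B1->T, B3->F, B4->T, B5->T; hits B1=T, B2=E, B3=F, B4=T, B5=T
test 6 (a=4, p=13) fires B2->E, B1->T, B3->F, B4->T, B5->T; hits B1=T, B2=E, B3=F, B4=T, B5=T
test 7 (a=8, p=15) fires B2->S, B1->F, B3->F, B4->T, B5->F; hits B1=F, B2=S, B3=F, B4=T, B5=F
the full pool covers 8 outcomes: B1=T, B1=F, B2=S, B2=E, B3=F, B4=T, B5=T, B5=F
checked all size-1 subsets: none covers 8 outcomes (max 5/8)
size 2: inputs {1, 3} cover all 8 outcomes, and no lexicographically smaller subset of this size does
Answer: 2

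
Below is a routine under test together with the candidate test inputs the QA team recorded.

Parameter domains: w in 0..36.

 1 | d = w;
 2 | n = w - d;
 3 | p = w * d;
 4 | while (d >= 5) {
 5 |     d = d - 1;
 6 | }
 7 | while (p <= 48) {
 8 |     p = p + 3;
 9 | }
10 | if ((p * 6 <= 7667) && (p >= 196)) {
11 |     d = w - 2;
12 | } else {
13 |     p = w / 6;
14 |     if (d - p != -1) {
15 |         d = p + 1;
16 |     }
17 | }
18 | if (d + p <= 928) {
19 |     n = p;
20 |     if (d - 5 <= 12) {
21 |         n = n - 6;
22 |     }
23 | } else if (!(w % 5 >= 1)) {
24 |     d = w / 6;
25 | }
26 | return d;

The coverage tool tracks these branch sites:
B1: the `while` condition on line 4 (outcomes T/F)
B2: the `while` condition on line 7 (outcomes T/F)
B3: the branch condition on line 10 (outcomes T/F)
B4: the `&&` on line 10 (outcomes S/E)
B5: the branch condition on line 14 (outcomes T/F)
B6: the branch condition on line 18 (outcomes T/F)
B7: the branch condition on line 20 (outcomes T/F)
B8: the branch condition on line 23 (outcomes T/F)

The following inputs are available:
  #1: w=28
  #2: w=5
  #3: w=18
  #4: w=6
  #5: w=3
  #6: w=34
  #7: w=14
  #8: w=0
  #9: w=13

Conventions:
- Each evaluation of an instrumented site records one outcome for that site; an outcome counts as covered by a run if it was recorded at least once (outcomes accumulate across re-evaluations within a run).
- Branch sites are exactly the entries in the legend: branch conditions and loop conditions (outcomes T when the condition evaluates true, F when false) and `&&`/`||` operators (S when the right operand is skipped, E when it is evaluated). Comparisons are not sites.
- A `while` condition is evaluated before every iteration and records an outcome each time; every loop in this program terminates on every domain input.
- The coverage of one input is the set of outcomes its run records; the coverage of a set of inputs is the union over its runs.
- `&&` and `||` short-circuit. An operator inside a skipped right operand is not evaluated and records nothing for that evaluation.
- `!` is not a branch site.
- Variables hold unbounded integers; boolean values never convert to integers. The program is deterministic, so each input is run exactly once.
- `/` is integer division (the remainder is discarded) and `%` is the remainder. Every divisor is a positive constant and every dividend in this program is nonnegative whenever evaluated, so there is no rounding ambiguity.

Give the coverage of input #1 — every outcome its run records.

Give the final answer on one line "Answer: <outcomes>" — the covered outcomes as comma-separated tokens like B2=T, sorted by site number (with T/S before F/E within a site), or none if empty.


Simulating input #1 (w=28) step by step:
  B1->T, B1->T, B1->T, B1->T, B1->T, B1->T, B1->T, B1->T, B1->T, B1->T
  B1->T, B1->T, B1->T, B1->T, B1->T, B1->T, B1->T, B1->T, B1->T, B1->T
  B1->T, B1->T, B1->T, B1->T, B1->F, B2->F, B4->E, B3->T, B6->T, B7->F
collecting distinct outcomes: B1=T, B1=F, B2=F, B3=T, B4=E, B6=T, B7=F
Answer: B1=T, B1=F, B2=F, B3=T, B4=E, B6=T, B7=F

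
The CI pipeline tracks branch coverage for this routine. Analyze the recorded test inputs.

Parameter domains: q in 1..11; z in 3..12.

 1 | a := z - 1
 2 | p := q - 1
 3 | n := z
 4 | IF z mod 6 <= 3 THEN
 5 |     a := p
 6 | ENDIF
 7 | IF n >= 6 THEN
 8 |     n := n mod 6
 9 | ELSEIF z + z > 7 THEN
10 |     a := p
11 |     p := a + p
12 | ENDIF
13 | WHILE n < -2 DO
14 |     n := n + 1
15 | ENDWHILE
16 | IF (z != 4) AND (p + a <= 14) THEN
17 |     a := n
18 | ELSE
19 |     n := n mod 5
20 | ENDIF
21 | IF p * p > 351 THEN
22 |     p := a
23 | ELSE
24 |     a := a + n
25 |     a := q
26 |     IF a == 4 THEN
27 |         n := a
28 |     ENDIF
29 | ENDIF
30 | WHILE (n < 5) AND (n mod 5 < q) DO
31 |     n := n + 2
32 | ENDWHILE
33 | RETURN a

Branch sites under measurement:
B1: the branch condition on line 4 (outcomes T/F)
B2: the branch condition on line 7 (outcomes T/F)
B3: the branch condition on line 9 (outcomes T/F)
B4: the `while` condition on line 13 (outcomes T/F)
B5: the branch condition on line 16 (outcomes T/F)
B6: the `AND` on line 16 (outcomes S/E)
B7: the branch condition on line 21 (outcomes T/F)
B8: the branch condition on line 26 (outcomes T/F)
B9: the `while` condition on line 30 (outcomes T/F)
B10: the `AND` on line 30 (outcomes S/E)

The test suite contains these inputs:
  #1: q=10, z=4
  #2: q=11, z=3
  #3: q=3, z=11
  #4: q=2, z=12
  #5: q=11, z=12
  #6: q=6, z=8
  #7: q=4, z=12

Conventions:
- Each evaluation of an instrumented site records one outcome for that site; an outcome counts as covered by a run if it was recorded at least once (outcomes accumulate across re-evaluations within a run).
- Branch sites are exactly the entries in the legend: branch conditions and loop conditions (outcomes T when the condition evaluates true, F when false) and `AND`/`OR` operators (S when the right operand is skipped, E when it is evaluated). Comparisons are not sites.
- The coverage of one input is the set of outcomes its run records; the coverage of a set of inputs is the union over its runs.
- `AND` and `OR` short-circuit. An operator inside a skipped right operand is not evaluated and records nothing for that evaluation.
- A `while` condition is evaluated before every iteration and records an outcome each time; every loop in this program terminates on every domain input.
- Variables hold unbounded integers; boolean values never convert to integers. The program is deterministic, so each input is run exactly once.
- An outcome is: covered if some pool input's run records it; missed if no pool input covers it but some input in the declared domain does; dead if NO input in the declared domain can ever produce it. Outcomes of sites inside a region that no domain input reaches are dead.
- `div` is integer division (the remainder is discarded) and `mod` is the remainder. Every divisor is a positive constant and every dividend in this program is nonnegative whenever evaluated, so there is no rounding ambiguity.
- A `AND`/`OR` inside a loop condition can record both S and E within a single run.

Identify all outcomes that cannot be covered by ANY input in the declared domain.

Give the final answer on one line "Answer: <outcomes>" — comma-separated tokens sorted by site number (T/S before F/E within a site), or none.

exhaustive pass over the 110-input domain:
  B4=T: no domain input ever produces it -> dead
  reachable outcomes have witnesses, e.g. B1=T (e.g. q=1, z=3), B1=F (e.g. q=1, z=4), B2=T (e.g. q=1, z=6), B2=F (e.g. q=1, z=3)

Answer: B4=T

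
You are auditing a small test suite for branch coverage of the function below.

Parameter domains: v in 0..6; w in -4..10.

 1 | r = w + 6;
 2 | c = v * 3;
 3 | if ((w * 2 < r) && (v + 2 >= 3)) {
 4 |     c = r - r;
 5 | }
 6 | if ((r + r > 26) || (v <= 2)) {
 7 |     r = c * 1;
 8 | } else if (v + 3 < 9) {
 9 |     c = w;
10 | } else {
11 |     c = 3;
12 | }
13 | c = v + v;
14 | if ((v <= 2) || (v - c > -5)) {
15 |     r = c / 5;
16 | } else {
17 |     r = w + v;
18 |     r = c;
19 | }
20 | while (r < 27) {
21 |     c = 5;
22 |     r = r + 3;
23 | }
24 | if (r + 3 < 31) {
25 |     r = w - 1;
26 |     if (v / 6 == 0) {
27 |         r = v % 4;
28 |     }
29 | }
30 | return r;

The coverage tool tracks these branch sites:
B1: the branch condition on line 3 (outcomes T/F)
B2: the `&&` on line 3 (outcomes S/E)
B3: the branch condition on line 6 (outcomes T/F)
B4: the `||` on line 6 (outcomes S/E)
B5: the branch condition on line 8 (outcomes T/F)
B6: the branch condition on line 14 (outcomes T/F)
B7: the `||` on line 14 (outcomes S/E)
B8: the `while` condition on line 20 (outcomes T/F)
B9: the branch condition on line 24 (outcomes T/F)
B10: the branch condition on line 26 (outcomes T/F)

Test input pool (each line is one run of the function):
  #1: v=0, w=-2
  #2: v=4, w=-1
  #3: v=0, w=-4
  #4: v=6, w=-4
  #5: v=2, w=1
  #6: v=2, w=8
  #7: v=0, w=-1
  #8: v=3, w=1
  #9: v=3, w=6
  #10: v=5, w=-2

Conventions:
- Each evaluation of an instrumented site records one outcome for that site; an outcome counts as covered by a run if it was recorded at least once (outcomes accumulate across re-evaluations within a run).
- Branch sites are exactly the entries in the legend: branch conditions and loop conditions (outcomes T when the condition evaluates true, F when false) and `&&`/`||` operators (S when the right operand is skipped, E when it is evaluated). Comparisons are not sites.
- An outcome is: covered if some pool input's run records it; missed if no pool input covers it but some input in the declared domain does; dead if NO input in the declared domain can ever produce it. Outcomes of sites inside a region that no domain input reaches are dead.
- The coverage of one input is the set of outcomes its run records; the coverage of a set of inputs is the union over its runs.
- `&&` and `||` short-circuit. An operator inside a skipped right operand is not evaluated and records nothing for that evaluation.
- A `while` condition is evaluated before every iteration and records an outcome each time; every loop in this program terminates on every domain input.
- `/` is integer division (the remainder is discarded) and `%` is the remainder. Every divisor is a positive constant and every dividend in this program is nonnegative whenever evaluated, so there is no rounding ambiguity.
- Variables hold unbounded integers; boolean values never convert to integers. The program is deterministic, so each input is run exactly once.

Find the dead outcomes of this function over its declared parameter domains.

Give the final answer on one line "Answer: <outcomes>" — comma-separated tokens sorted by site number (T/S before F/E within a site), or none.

sweeping the full domain (105 inputs) for each outcome:
  reachable outcomes have witnesses, e.g. B1=T (e.g. v=1, w=-4), B1=F (e.g. v=0, w=-4), B2=S (e.g. v=0, w=6), B2=E (e.g. v=0, w=-4)

Answer: none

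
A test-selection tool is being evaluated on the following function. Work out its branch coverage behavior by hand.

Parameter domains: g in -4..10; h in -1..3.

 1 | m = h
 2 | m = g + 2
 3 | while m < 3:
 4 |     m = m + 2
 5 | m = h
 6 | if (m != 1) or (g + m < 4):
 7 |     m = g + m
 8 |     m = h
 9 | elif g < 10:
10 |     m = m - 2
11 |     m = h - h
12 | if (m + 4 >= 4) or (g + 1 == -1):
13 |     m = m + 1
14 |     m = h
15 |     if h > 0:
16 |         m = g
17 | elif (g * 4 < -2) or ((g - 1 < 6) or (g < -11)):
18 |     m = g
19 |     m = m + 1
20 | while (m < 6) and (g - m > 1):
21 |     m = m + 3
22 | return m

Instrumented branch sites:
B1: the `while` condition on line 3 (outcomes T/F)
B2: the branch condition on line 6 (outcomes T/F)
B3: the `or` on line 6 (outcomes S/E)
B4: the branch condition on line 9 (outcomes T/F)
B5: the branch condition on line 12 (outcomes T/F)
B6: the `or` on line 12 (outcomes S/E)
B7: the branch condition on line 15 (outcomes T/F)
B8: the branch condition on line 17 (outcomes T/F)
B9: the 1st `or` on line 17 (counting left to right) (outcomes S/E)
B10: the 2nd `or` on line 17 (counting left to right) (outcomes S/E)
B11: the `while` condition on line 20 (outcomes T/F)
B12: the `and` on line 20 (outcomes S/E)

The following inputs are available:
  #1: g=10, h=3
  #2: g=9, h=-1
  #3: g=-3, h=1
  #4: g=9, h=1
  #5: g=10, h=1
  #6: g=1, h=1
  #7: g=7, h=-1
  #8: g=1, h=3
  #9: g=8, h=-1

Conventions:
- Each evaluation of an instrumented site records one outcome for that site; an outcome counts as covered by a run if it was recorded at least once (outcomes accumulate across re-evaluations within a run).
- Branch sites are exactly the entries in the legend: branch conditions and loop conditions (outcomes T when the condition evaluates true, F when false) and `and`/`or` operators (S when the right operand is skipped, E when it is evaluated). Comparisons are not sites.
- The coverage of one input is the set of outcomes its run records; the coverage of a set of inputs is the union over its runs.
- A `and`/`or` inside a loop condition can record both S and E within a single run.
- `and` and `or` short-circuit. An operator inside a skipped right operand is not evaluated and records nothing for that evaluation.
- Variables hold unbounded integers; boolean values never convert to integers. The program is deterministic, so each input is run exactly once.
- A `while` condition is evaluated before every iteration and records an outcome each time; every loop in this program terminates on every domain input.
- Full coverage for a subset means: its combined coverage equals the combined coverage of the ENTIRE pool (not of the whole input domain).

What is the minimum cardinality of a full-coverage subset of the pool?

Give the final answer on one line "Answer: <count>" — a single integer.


#1 (g=10, h=3) -> B1->F, B3->S, B2->T, B6->S, B5->T, B7->T, B12->S, B11->F; covered: B1=F, B2=T, B3=S, B5=T, B6=S, B7=T, B11=F, B12=S
#2 (g=9, h=-1) -> B1->F, B3->S, B2->T, B6->E, B5->F, B9->E, B10->E, B8->F, B12->E, B11->T, B12->E, B11->T, B12->E, B11->T, ...; covered: B1=F, B2=T, B3=S, B5=F, B6=E, B8=F, B9=E, B10=E, B11=T, B11=F, B12=S, B12=E
#3 (g=-3, h=1) -> B1->T, B1->T, B1->F, B3->E, B2->T, B6->S, B5->T, B7->T, B12->E, B11->F; covered: B1=T, B1=F, B2=T, B3=E, B5=T, B6=S, B7=T, B11=F, B12=E
#4 (g=9, h=1) -> B1->F, B3->E, B2->F, B4->T, B6->S, B5->T, B7->T, B12->S, B11->F; covered: B1=F, B2=F, B3=E, B4=T, B5=T, B6=S, B7=T, B11=F, B12=S
#5 (g=10, h=1) -> B1->F, B3->E, B2->F, B4->F, B6->S, B5->T, B7->T, B12->S, B11->F; covered: B1=F, B2=F, B3=E, B4=F, B5=T, B6=S, B7=T, B11=F, B12=S
#6 (g=1, h=1) -> B1->F, B3->E, B2->T, B6->S, B5->T, B7->T, B12->E, B11->F; covered: B1=F, B2=T, B3=E, B5=T, B6=S, B7=T, B11=F, B12=E
#7 (g=7, h=-1) -> B1->F, B3->S, B2->T, B6->E, B5->F, B9->E, B10->E, B8->F, B12->E, B11->T, B12->E, B11->T, B12->E, B11->T, ...; covered: B1=F, B2=T, B3=S, B5=F, B6=E, B8=F, B9=E, B10=E, B11=T, B11=F, B12=S, B12=E
#8 (g=1, h=3) -> B1->F, B3->S, B2->T, B6->S, B5->T, B7->T, B12->E, B11->F; covered: B1=F, B2=T, B3=S, B5=T, B6=S, B7=T, B11=F, B12=E
#9 (g=8, h=-1) -> B1->F, B3->S, B2->T, B6->E, B5->F, B9->E, B10->E, B8->F, B12->E, B11->T, B12->E, B11->T, B12->E, B11->T, ...; covered: B1=F, B2=T, B3=S, B5=F, B6=E, B8=F, B9=E, B10=E, B11=T, B11=F, B12=S, B12=E
the full pool covers 20 outcomes: B1=T, B1=F, B2=T, B2=F, B3=S, B3=E, B4=T, B4=F, B5=T, B5=F, B6=S, B6=E, B7=T, B8=F, B9=E, B10=E, B11=T, B11=F, B12=S, B12=E
every size-1 subset falls short of the 20 outcomes (best: 12/20)
every size-2 subset falls short of the 20 outcomes (best: 18/20)
every size-3 subset falls short of the 20 outcomes (best: 19/20)
at size 4, {2, 3, 4, 5} reaches all 20 outcomes; every lexicographically earlier size-4 subset fails
Answer: 4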